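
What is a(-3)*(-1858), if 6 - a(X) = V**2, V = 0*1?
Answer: -11148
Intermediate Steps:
V = 0
a(X) = 6 (a(X) = 6 - 1*0**2 = 6 - 1*0 = 6 + 0 = 6)
a(-3)*(-1858) = 6*(-1858) = -11148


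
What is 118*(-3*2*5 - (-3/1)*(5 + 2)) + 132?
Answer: -930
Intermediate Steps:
118*(-3*2*5 - (-3/1)*(5 + 2)) + 132 = 118*(-6*5 - (-3*1)*7) + 132 = 118*(-30 - (-3)*7) + 132 = 118*(-30 - 1*(-21)) + 132 = 118*(-30 + 21) + 132 = 118*(-9) + 132 = -1062 + 132 = -930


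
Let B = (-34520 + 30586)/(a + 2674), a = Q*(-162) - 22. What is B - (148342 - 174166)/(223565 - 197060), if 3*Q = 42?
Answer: -1747301/188480 ≈ -9.2705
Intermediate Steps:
Q = 14 (Q = (1/3)*42 = 14)
a = -2290 (a = 14*(-162) - 22 = -2268 - 22 = -2290)
B = -1967/192 (B = (-34520 + 30586)/(-2290 + 2674) = -3934/384 = -3934*1/384 = -1967/192 ≈ -10.245)
B - (148342 - 174166)/(223565 - 197060) = -1967/192 - (148342 - 174166)/(223565 - 197060) = -1967/192 - (-25824)/26505 = -1967/192 - 1*(-8608/8835) = -1967/192 + 8608/8835 = -1747301/188480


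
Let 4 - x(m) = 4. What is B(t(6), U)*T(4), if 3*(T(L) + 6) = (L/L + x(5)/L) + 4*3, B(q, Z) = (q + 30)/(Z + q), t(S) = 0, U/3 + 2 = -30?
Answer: 25/48 ≈ 0.52083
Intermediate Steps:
U = -96 (U = -6 + 3*(-30) = -6 - 90 = -96)
x(m) = 0 (x(m) = 4 - 1*4 = 4 - 4 = 0)
B(q, Z) = (30 + q)/(Z + q)
T(L) = -5/3 (T(L) = -6 + ((L/L + 0/L) + 4*3)/3 = -6 + ((1 + 0) + 12)/3 = -6 + (1 + 12)/3 = -6 + (1/3)*13 = -6 + 13/3 = -5/3)
B(t(6), U)*T(4) = ((30 + 0)/(-96 + 0))*(-5/3) = (30/(-96))*(-5/3) = -1/96*30*(-5/3) = -5/16*(-5/3) = 25/48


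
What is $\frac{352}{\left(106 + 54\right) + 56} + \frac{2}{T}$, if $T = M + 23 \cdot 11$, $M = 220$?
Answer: $\frac{20866}{12771} \approx 1.6339$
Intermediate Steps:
$T = 473$ ($T = 220 + 23 \cdot 11 = 220 + 253 = 473$)
$\frac{352}{\left(106 + 54\right) + 56} + \frac{2}{T} = \frac{352}{\left(106 + 54\right) + 56} + \frac{2}{473} = \frac{352}{160 + 56} + 2 \cdot \frac{1}{473} = \frac{352}{216} + \frac{2}{473} = 352 \cdot \frac{1}{216} + \frac{2}{473} = \frac{44}{27} + \frac{2}{473} = \frac{20866}{12771}$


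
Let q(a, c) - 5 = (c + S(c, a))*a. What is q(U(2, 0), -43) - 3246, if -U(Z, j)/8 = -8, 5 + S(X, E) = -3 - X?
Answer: -3753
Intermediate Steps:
S(X, E) = -8 - X (S(X, E) = -5 + (-3 - X) = -8 - X)
U(Z, j) = 64 (U(Z, j) = -8*(-8) = 64)
q(a, c) = 5 - 8*a (q(a, c) = 5 + (c + (-8 - c))*a = 5 - 8*a)
q(U(2, 0), -43) - 3246 = (5 - 8*64) - 3246 = (5 - 512) - 3246 = -507 - 3246 = -3753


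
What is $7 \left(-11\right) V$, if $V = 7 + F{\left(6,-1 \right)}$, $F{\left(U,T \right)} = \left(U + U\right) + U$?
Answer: $-1925$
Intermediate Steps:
$F{\left(U,T \right)} = 3 U$ ($F{\left(U,T \right)} = 2 U + U = 3 U$)
$V = 25$ ($V = 7 + 3 \cdot 6 = 7 + 18 = 25$)
$7 \left(-11\right) V = 7 \left(-11\right) 25 = \left(-77\right) 25 = -1925$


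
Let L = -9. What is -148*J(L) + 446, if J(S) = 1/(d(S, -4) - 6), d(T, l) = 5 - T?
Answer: 855/2 ≈ 427.50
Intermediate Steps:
J(S) = 1/(-1 - S) (J(S) = 1/((5 - S) - 6) = 1/(-1 - S))
-148*J(L) + 446 = -(-148)/(1 - 9) + 446 = -(-148)/(-8) + 446 = -(-148)*(-1)/8 + 446 = -148*⅛ + 446 = -37/2 + 446 = 855/2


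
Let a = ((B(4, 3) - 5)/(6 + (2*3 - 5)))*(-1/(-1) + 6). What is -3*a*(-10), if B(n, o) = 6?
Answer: 30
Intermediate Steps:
a = 1 (a = ((6 - 5)/(6 + (2*3 - 5)))*(-1/(-1) + 6) = (1/(6 + (6 - 5)))*(-1*(-1) + 6) = (1/(6 + 1))*(1 + 6) = (1/7)*7 = 1)
-3*a*(-10) = -3*1*(-10) = -3*(-10) = 30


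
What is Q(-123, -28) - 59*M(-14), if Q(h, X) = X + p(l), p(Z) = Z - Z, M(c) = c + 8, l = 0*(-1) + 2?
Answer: 326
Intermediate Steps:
l = 2 (l = 0 + 2 = 2)
M(c) = 8 + c
p(Z) = 0
Q(h, X) = X (Q(h, X) = X + 0 = X)
Q(-123, -28) - 59*M(-14) = -28 - 59*(8 - 14) = -28 - 59*(-6) = -28 + 354 = 326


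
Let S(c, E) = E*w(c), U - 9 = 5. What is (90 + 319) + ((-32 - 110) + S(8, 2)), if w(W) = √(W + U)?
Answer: 267 + 2*√22 ≈ 276.38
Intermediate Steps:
U = 14 (U = 9 + 5 = 14)
w(W) = √(14 + W) (w(W) = √(W + 14) = √(14 + W))
S(c, E) = E*√(14 + c)
(90 + 319) + ((-32 - 110) + S(8, 2)) = (90 + 319) + ((-32 - 110) + 2*√(14 + 8)) = 409 + (-142 + 2*√22) = 267 + 2*√22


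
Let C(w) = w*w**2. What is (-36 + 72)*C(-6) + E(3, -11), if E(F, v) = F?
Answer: -7773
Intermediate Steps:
C(w) = w**3
(-36 + 72)*C(-6) + E(3, -11) = (-36 + 72)*(-6)**3 + 3 = 36*(-216) + 3 = -7776 + 3 = -7773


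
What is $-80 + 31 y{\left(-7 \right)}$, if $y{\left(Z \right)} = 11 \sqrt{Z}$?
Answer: $-80 + 341 i \sqrt{7} \approx -80.0 + 902.2 i$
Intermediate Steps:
$-80 + 31 y{\left(-7 \right)} = -80 + 31 \cdot 11 \sqrt{-7} = -80 + 31 \cdot 11 i \sqrt{7} = -80 + 341 i \sqrt{7}$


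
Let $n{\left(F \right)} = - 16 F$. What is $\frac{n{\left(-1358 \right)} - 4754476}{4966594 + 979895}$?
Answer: $- \frac{4732748}{5946489} \approx -0.79589$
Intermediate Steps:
$\frac{n{\left(-1358 \right)} - 4754476}{4966594 + 979895} = \frac{\left(-16\right) \left(-1358\right) - 4754476}{4966594 + 979895} = \frac{21728 - 4754476}{5946489} = \left(-4732748\right) \frac{1}{5946489} = - \frac{4732748}{5946489}$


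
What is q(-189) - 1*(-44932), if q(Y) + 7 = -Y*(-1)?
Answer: 44736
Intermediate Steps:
q(Y) = -7 + Y (q(Y) = -7 - Y*(-1) = -7 + Y)
q(-189) - 1*(-44932) = (-7 - 189) - 1*(-44932) = -196 + 44932 = 44736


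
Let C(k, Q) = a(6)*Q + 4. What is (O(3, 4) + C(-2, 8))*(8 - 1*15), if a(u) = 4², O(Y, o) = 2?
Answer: -938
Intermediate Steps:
a(u) = 16
C(k, Q) = 4 + 16*Q (C(k, Q) = 16*Q + 4 = 4 + 16*Q)
(O(3, 4) + C(-2, 8))*(8 - 1*15) = (2 + (4 + 16*8))*(8 - 1*15) = (2 + (4 + 128))*(8 - 15) = (2 + 132)*(-7) = 134*(-7) = -938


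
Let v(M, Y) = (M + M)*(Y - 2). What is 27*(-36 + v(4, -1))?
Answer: -1620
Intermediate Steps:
v(M, Y) = 2*M*(-2 + Y) (v(M, Y) = (2*M)*(-2 + Y) = 2*M*(-2 + Y))
27*(-36 + v(4, -1)) = 27*(-36 + 2*4*(-2 - 1)) = 27*(-36 + 2*4*(-3)) = 27*(-36 - 24) = 27*(-60) = -1620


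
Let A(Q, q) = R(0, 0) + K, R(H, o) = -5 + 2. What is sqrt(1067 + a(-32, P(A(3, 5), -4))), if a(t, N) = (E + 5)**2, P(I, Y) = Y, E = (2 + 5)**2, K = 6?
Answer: sqrt(3983) ≈ 63.111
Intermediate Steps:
E = 49 (E = 7**2 = 49)
R(H, o) = -3
A(Q, q) = 3 (A(Q, q) = -3 + 6 = 3)
a(t, N) = 2916 (a(t, N) = (49 + 5)**2 = 54**2 = 2916)
sqrt(1067 + a(-32, P(A(3, 5), -4))) = sqrt(1067 + 2916) = sqrt(3983)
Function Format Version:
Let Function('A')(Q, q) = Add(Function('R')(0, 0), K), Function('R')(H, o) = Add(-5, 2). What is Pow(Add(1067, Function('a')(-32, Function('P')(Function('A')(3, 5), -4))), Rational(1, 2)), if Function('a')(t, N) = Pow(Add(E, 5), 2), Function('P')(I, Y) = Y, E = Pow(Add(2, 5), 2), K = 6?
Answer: Pow(3983, Rational(1, 2)) ≈ 63.111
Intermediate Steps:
E = 49 (E = Pow(7, 2) = 49)
Function('R')(H, o) = -3
Function('A')(Q, q) = 3 (Function('A')(Q, q) = Add(-3, 6) = 3)
Function('a')(t, N) = 2916 (Function('a')(t, N) = Pow(Add(49, 5), 2) = Pow(54, 2) = 2916)
Pow(Add(1067, Function('a')(-32, Function('P')(Function('A')(3, 5), -4))), Rational(1, 2)) = Pow(Add(1067, 2916), Rational(1, 2)) = Pow(3983, Rational(1, 2))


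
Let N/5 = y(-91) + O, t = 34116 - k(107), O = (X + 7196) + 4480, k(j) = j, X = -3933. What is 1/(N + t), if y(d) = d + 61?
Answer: 1/72574 ≈ 1.3779e-5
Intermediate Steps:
y(d) = 61 + d
O = 7743 (O = (-3933 + 7196) + 4480 = 3263 + 4480 = 7743)
t = 34009 (t = 34116 - 1*107 = 34116 - 107 = 34009)
N = 38565 (N = 5*((61 - 91) + 7743) = 5*(-30 + 7743) = 5*7713 = 38565)
1/(N + t) = 1/(38565 + 34009) = 1/72574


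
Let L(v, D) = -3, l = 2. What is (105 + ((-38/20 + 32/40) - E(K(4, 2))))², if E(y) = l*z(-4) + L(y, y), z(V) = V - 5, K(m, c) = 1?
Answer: 1560001/100 ≈ 15600.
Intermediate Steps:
z(V) = -5 + V
E(y) = -21 (E(y) = 2*(-5 - 4) - 3 = 2*(-9) - 3 = -18 - 3 = -21)
(105 + ((-38/20 + 32/40) - E(K(4, 2))))² = (105 + ((-38/20 + 32/40) - 1*(-21)))² = (105 + ((-38*1/20 + 32*(1/40)) + 21))² = (105 + ((-19/10 + ⅘) + 21))² = (105 + (-11/10 + 21))² = (105 + 199/10)² = (1249/10)² = 1560001/100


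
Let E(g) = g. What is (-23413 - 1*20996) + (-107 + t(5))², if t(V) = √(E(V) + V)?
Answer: -44409 + (107 - √10)² ≈ -33627.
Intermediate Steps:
t(V) = √2*√V (t(V) = √(V + V) = √(2*V) = √2*√V)
(-23413 - 1*20996) + (-107 + t(5))² = (-23413 - 1*20996) + (-107 + √2*√5)² = (-23413 - 20996) + (-107 + √10)² = -44409 + (-107 + √10)²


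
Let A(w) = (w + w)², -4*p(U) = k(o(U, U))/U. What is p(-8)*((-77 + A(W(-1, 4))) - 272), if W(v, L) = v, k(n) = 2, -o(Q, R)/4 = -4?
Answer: -345/16 ≈ -21.563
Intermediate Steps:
o(Q, R) = 16 (o(Q, R) = -4*(-4) = 16)
p(U) = -1/(2*U)
A(w) = 4*w² (A(w) = (2*w)² = 4*w²)
p(-8)*((-77 + A(W(-1, 4))) - 272) = (-½/(-8))*((-77 + 4*(-1)²) - 272) = (-½*(-⅛))*((-77 + 4*1) - 272) = ((-77 + 4) - 272)/16 = (-73 - 272)/16 = (1/16)*(-345) = -345/16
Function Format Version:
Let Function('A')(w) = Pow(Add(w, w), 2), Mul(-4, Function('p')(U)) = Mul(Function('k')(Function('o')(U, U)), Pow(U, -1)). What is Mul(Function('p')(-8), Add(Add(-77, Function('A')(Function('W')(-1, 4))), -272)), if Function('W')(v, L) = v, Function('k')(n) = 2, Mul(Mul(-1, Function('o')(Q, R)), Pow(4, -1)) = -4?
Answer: Rational(-345, 16) ≈ -21.563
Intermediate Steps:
Function('o')(Q, R) = 16 (Function('o')(Q, R) = Mul(-4, -4) = 16)
Function('p')(U) = Mul(Rational(-1, 2), Pow(U, -1)) (Function('p')(U) = Mul(Rational(-1, 4), Mul(2, Pow(U, -1))) = Mul(Rational(-1, 2), Pow(U, -1)))
Function('A')(w) = Mul(4, Pow(w, 2)) (Function('A')(w) = Pow(Mul(2, w), 2) = Mul(4, Pow(w, 2)))
Mul(Function('p')(-8), Add(Add(-77, Function('A')(Function('W')(-1, 4))), -272)) = Mul(Mul(Rational(-1, 2), Pow(-8, -1)), Add(Add(-77, Mul(4, Pow(-1, 2))), -272)) = Mul(Mul(Rational(-1, 2), Rational(-1, 8)), Add(Add(-77, Mul(4, 1)), -272)) = Mul(Rational(1, 16), Add(Add(-77, 4), -272)) = Mul(Rational(1, 16), Add(-73, -272)) = Mul(Rational(1, 16), -345) = Rational(-345, 16)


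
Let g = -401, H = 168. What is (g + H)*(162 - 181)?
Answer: 4427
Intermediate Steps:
(g + H)*(162 - 181) = (-401 + 168)*(162 - 181) = -233*(-19) = 4427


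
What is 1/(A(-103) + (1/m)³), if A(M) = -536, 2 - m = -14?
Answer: -4096/2195455 ≈ -0.0018657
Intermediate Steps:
m = 16 (m = 2 - 1*(-14) = 2 + 14 = 16)
1/(A(-103) + (1/m)³) = 1/(-536 + (1/16)³) = 1/(-536 + 1/4096) = 1/(-2195455/4096) = -4096/2195455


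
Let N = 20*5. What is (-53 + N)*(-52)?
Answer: -2444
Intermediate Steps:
N = 100
(-53 + N)*(-52) = (-53 + 100)*(-52) = 47*(-52) = -2444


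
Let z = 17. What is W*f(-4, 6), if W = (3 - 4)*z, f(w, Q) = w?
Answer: 68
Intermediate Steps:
W = -17 (W = (3 - 4)*17 = -1*17 = -17)
W*f(-4, 6) = -17*(-4) = 68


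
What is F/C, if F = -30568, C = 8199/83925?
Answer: -285046600/911 ≈ -3.1289e+5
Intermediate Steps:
C = 911/9325 (C = 8199*(1/83925) = 911/9325 ≈ 0.097694)
F/C = -30568/911/9325 = -30568*9325/911 = -285046600/911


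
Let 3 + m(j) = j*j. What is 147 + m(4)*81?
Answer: 1200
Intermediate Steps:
m(j) = -3 + j² (m(j) = -3 + j*j = -3 + j²)
147 + m(4)*81 = 147 + (-3 + 4²)*81 = 147 + (-3 + 16)*81 = 147 + 13*81 = 147 + 1053 = 1200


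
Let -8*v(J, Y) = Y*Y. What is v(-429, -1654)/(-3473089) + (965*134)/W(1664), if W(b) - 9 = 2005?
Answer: 449793855093/6994801246 ≈ 64.304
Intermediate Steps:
W(b) = 2014 (W(b) = 9 + 2005 = 2014)
v(J, Y) = -Y**2/8 (v(J, Y) = -Y*Y/8 = -Y**2/8)
v(-429, -1654)/(-3473089) + (965*134)/W(1664) = -1/8*(-1654)**2/(-3473089) + (965*134)/2014 = -1/8*2735716*(-1/3473089) + 129310*(1/2014) = -683929/2*(-1/3473089) + 64655/1007 = 683929/6946178 + 64655/1007 = 449793855093/6994801246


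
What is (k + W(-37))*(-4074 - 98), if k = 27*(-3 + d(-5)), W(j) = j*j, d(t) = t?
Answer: -4810316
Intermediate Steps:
W(j) = j²
k = -216 (k = 27*(-3 - 5) = 27*(-8) = -216)
(k + W(-37))*(-4074 - 98) = (-216 + (-37)²)*(-4074 - 98) = (-216 + 1369)*(-4172) = 1153*(-4172) = -4810316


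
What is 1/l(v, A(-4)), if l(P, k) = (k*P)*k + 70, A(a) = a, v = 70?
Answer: 1/1190 ≈ 0.00084034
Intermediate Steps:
l(P, k) = 70 + P*k**2 (l(P, k) = (P*k)*k + 70 = P*k**2 + 70 = 70 + P*k**2)
1/l(v, A(-4)) = 1/(70 + 70*(-4)**2) = 1/(70 + 70*16) = 1/(70 + 1120) = 1/1190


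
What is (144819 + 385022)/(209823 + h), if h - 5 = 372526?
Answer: 529841/582354 ≈ 0.90983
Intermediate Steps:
h = 372531 (h = 5 + 372526 = 372531)
(144819 + 385022)/(209823 + h) = (144819 + 385022)/(209823 + 372531) = 529841/582354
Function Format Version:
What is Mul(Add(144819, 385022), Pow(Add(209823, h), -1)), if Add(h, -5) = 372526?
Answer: Rational(529841, 582354) ≈ 0.90983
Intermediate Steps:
h = 372531 (h = Add(5, 372526) = 372531)
Mul(Add(144819, 385022), Pow(Add(209823, h), -1)) = Mul(Add(144819, 385022), Pow(Add(209823, 372531), -1)) = Mul(529841, Pow(582354, -1)) = Mul(529841, Rational(1, 582354)) = Rational(529841, 582354)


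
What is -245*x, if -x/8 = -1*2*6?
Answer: -23520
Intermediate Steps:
x = 96 (x = -8*(-1*2)*6 = -(-16)*6 = -8*(-12) = 96)
-245*x = -245*96 = -23520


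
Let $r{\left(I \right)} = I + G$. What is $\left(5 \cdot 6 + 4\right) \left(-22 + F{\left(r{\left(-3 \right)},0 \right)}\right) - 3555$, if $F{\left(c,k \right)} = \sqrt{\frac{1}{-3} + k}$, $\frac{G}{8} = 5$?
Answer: $-4303 + \frac{34 i \sqrt{3}}{3} \approx -4303.0 + 19.63 i$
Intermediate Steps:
$G = 40$ ($G = 8 \cdot 5 = 40$)
$r{\left(I \right)} = 40 + I$ ($r{\left(I \right)} = I + 40 = 40 + I$)
$F{\left(c,k \right)} = \sqrt{- \frac{1}{3} + k}$
$\left(5 \cdot 6 + 4\right) \left(-22 + F{\left(r{\left(-3 \right)},0 \right)}\right) - 3555 = \left(5 \cdot 6 + 4\right) \left(-22 + \frac{\sqrt{-3 + 9 \cdot 0}}{3}\right) - 3555 = \left(30 + 4\right) \left(-22 + \frac{\sqrt{-3 + 0}}{3}\right) - 3555 = 34 \left(-22 + \frac{\sqrt{-3}}{3}\right) - 3555 = 34 \left(-22 + \frac{i \sqrt{3}}{3}\right) - 3555 = \left(-748 + \frac{34 i \sqrt{3}}{3}\right) - 3555 = -4303 + \frac{34 i \sqrt{3}}{3}$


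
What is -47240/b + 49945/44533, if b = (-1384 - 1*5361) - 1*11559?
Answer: 377241525/101891504 ≈ 3.7024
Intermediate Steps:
b = -18304 (b = (-1384 - 5361) - 11559 = -6745 - 11559 = -18304)
-47240/b + 49945/44533 = -47240/(-18304) + 49945/44533 = -47240*(-1/18304) + 49945*(1/44533) = 5905/2288 + 49945/44533 = 377241525/101891504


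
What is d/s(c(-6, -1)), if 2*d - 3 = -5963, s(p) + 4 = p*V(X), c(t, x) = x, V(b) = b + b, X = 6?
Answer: 745/4 ≈ 186.25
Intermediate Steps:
V(b) = 2*b
s(p) = -4 + 12*p (s(p) = -4 + p*(2*6) = -4 + p*12 = -4 + 12*p)
d = -2980 (d = 3/2 + (½)*(-5963) = 3/2 - 5963/2 = -2980)
d/s(c(-6, -1)) = -2980/(-4 + 12*(-1)) = -2980/(-4 - 12) = -2980/(-16) = -2980*(-1/16) = 745/4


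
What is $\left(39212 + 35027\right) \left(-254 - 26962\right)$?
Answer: $-2020488624$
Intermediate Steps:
$\left(39212 + 35027\right) \left(-254 - 26962\right) = 74239 \left(-27216\right) = -2020488624$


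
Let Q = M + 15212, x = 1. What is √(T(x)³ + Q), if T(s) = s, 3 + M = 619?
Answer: √15829 ≈ 125.81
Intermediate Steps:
M = 616 (M = -3 + 619 = 616)
Q = 15828 (Q = 616 + 15212 = 15828)
√(T(x)³ + Q) = √(1³ + 15828) = √(1 + 15828) = √15829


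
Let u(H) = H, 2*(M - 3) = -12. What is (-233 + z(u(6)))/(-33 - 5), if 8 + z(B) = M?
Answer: 122/19 ≈ 6.4211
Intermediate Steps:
M = -3 (M = 3 + (½)*(-12) = 3 - 6 = -3)
z(B) = -11 (z(B) = -8 - 3 = -11)
(-233 + z(u(6)))/(-33 - 5) = (-233 - 11)/(-33 - 5) = -244/(-38) = -244*(-1/38) = 122/19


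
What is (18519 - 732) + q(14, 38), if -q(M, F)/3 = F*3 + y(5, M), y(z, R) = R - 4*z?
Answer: 17463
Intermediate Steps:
q(M, F) = 60 - 9*F - 3*M (q(M, F) = -3*(F*3 + (M - 4*5)) = -3*(3*F + (M - 20)) = -3*(3*F + (-20 + M)) = -3*(-20 + M + 3*F) = 60 - 9*F - 3*M)
(18519 - 732) + q(14, 38) = (18519 - 732) + (60 - 9*38 - 3*14) = 17787 + (60 - 342 - 42) = 17787 - 324 = 17463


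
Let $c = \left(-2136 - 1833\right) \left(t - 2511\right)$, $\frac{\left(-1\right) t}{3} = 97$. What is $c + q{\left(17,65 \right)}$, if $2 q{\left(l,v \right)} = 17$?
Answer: $\frac{22242293}{2} \approx 1.1121 \cdot 10^{7}$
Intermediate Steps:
$t = -291$ ($t = \left(-3\right) 97 = -291$)
$q{\left(l,v \right)} = \frac{17}{2}$ ($q{\left(l,v \right)} = \frac{1}{2} \cdot 17 = \frac{17}{2}$)
$c = 11121138$ ($c = \left(-2136 - 1833\right) \left(-291 - 2511\right) = \left(-3969\right) \left(-2802\right) = 11121138$)
$c + q{\left(17,65 \right)} = 11121138 + \frac{17}{2} = \frac{22242293}{2}$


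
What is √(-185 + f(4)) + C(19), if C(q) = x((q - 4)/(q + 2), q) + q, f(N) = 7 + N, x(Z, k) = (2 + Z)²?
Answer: 1292/49 + I*√174 ≈ 26.367 + 13.191*I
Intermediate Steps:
C(q) = q + (2 + (-4 + q)/(2 + q))² (C(q) = (2 + (q - 4)/(q + 2))² + q = (2 + (-4 + q)/(2 + q))² + q = q + (2 + (-4 + q)/(2 + q))²)
√(-185 + f(4)) + C(19) = √(-185 + (7 + 4)) + (19 + 9*19²/(2 + 19)²) = √(-185 + 11) + (19 + 9*361/21²) = √(-174) + (19 + 9*361*(1/441)) = I*√174 + (19 + 361/49) = I*√174 + 1292/49 = 1292/49 + I*√174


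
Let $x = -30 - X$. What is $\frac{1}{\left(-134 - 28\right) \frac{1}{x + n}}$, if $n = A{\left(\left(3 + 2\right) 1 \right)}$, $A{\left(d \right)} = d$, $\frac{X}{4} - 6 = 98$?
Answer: $\frac{49}{18} \approx 2.7222$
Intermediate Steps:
$X = 416$ ($X = 24 + 4 \cdot 98 = 24 + 392 = 416$)
$n = 5$ ($n = \left(3 + 2\right) 1 = 5 \cdot 1 = 5$)
$x = -446$ ($x = -30 - 416 = -446$)
$\frac{1}{\left(-134 - 28\right) \frac{1}{x + n}} = \frac{1}{\left(-134 - 28\right) \frac{1}{-446 + 5}} = \frac{1}{\left(-162\right) \frac{1}{-441}} = \frac{1}{\left(-162\right) \left(- \frac{1}{441}\right)} = \frac{1}{\frac{18}{49}} = \frac{49}{18}$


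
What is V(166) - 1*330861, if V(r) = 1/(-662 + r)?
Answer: -164107057/496 ≈ -3.3086e+5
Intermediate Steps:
V(166) - 1*330861 = 1/(-662 + 166) - 1*330861 = 1/(-496) - 330861 = -1/496 - 330861 = -164107057/496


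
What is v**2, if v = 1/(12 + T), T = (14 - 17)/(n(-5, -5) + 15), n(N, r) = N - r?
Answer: 25/3481 ≈ 0.0071818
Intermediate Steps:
T = -1/5 (T = (14 - 17)/((-5 - 1*(-5)) + 15) = -3/((-5 + 5) + 15) = -3/(0 + 15) = -3/15 = -3*1/15 = -1/5 ≈ -0.20000)
v = 5/59 (v = 1/(12 - 1/5) = 1/(59/5) = 5/59 ≈ 0.084746)
v**2 = (5/59)**2 = 25/3481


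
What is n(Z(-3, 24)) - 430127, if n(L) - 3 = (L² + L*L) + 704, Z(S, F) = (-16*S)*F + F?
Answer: 2336532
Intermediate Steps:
Z(S, F) = F - 16*F*S (Z(S, F) = -16*F*S + F = F - 16*F*S)
n(L) = 707 + 2*L² (n(L) = 3 + ((L² + L*L) + 704) = 3 + ((L² + L²) + 704) = 3 + (2*L² + 704) = 3 + (704 + 2*L²) = 707 + 2*L²)
n(Z(-3, 24)) - 430127 = (707 + 2*(24*(1 - 16*(-3)))²) - 430127 = (707 + 2*(24*(1 + 48))²) - 430127 = (707 + 2*(24*49)²) - 430127 = (707 + 2*1176²) - 430127 = (707 + 2*1382976) - 430127 = (707 + 2765952) - 430127 = 2766659 - 430127 = 2336532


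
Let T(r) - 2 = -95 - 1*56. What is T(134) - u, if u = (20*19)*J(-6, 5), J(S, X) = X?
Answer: -2049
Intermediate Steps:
T(r) = -149 (T(r) = 2 + (-95 - 1*56) = 2 + (-95 - 56) = 2 - 151 = -149)
u = 1900 (u = (20*19)*5 = 380*5 = 1900)
T(134) - u = -149 - 1*1900 = -149 - 1900 = -2049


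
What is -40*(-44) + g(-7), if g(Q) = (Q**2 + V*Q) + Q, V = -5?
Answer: 1837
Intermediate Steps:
g(Q) = Q**2 - 4*Q (g(Q) = (Q**2 - 5*Q) + Q = Q**2 - 4*Q)
-40*(-44) + g(-7) = -40*(-44) - 7*(-4 - 7) = 1760 - 7*(-11) = 1760 + 77 = 1837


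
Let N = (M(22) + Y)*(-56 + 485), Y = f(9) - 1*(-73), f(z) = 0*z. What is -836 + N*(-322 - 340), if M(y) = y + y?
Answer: -33228602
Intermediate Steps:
M(y) = 2*y
f(z) = 0
Y = 73 (Y = 0 - 1*(-73) = 0 + 73 = 73)
N = 50193 (N = (2*22 + 73)*(-56 + 485) = (44 + 73)*429 = 117*429 = 50193)
-836 + N*(-322 - 340) = -836 + 50193*(-322 - 340) = -836 + 50193*(-662) = -836 - 33227766 = -33228602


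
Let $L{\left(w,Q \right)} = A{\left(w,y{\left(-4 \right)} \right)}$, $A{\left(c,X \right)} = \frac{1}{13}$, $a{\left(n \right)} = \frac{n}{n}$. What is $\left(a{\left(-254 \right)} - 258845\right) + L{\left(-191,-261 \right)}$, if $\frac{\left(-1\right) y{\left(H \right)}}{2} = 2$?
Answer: $- \frac{3364971}{13} \approx -2.5884 \cdot 10^{5}$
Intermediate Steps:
$a{\left(n \right)} = 1$
$y{\left(H \right)} = -4$ ($y{\left(H \right)} = \left(-2\right) 2 = -4$)
$A{\left(c,X \right)} = \frac{1}{13}$
$L{\left(w,Q \right)} = \frac{1}{13}$
$\left(a{\left(-254 \right)} - 258845\right) + L{\left(-191,-261 \right)} = \left(1 - 258845\right) + \frac{1}{13} = -258844 + \frac{1}{13} = - \frac{3364971}{13}$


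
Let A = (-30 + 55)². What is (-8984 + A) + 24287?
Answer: 15928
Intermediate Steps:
A = 625 (A = 25² = 625)
(-8984 + A) + 24287 = (-8984 + 625) + 24287 = -8359 + 24287 = 15928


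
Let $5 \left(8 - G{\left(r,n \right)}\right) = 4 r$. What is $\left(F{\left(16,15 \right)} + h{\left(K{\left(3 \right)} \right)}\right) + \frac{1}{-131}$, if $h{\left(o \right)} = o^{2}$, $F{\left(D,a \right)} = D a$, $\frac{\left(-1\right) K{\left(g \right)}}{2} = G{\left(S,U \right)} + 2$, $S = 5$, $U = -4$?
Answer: $\frac{50303}{131} \approx 383.99$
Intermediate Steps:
$G{\left(r,n \right)} = 8 - \frac{4 r}{5}$
$K{\left(g \right)} = -12$ ($K{\left(g \right)} = - 2 \left(\left(8 - 4\right) + 2\right) = - 2 \left(4 + 2\right) = \left(-2\right) 6 = -12$)
$\left(F{\left(16,15 \right)} + h{\left(K{\left(3 \right)} \right)}\right) + \frac{1}{-131} = \left(16 \cdot 15 + \left(-12\right)^{2}\right) + \frac{1}{-131} = \left(240 + 144\right) - \frac{1}{131} = 384 - \frac{1}{131} = \frac{50303}{131}$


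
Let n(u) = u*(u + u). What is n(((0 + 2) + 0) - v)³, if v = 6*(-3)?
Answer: 512000000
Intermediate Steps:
v = -18
n(u) = 2*u² (n(u) = u*(2*u) = 2*u²)
n(((0 + 2) + 0) - v)³ = (2*(((0 + 2) + 0) - 1*(-18))²)³ = (2*((2 + 0) + 18)²)³ = (2*(2 + 18)²)³ = (2*20²)³ = (2*400)³ = 800³ = 512000000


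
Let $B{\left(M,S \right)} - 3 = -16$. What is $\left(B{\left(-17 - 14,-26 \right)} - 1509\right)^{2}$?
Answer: $2316484$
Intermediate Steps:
$B{\left(M,S \right)} = -13$ ($B{\left(M,S \right)} = 3 - 16 = -13$)
$\left(B{\left(-17 - 14,-26 \right)} - 1509\right)^{2} = \left(-13 - 1509\right)^{2} = \left(-1522\right)^{2} = 2316484$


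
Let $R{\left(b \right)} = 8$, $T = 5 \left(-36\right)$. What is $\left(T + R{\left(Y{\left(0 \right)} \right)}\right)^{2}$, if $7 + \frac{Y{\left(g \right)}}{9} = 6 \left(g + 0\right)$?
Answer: $29584$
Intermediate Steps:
$Y{\left(g \right)} = -63 + 54 g$ ($Y{\left(g \right)} = -63 + 9 \cdot 6 \left(g + 0\right) = -63 + 9 \cdot 6 g = -63 + 54 g$)
$T = -180$
$\left(T + R{\left(Y{\left(0 \right)} \right)}\right)^{2} = \left(-180 + 8\right)^{2} = \left(-172\right)^{2} = 29584$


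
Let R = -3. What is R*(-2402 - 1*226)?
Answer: 7884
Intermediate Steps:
R*(-2402 - 1*226) = -3*(-2402 - 1*226) = -3*(-2402 - 226) = -3*(-2628) = 7884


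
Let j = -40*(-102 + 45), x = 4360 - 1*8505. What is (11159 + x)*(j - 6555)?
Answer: -29984850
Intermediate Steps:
x = -4145 (x = 4360 - 8505 = -4145)
j = 2280 (j = -40*(-57) = 2280)
(11159 + x)*(j - 6555) = (11159 - 4145)*(2280 - 6555) = 7014*(-4275) = -29984850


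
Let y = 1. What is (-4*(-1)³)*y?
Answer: 4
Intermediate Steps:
(-4*(-1)³)*y = -4*(-1)³*1 = -4*(-1)*1 = 4*1 = 4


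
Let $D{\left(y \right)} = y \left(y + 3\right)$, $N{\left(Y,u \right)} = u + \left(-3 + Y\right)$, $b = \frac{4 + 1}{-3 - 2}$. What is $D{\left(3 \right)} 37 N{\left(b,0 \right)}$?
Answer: $-2664$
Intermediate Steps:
$b = -1$ ($b = \frac{5}{-5} = 5 \left(- \frac{1}{5}\right) = -1$)
$N{\left(Y,u \right)} = -3 + Y + u$
$D{\left(y \right)} = y \left(3 + y\right)$
$D{\left(3 \right)} 37 N{\left(b,0 \right)} = 3 \left(3 + 3\right) 37 \left(-3 - 1 + 0\right) = 3 \cdot 6 \cdot 37 \left(-4\right) = 18 \cdot 37 \left(-4\right) = 666 \left(-4\right) = -2664$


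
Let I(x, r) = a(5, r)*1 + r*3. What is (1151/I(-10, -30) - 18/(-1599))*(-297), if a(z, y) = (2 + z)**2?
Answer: 4442229/533 ≈ 8334.4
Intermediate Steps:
I(x, r) = 49 + 3*r (I(x, r) = (2 + 5)**2*1 + r*3 = 7**2*1 + 3*r = 49*1 + 3*r = 49 + 3*r)
(1151/I(-10, -30) - 18/(-1599))*(-297) = (1151/(49 + 3*(-30)) - 18/(-1599))*(-297) = (1151/(49 - 90) - 18*(-1/1599))*(-297) = (1151/(-41) + 6/533)*(-297) = (1151*(-1/41) + 6/533)*(-297) = (-1151/41 + 6/533)*(-297) = -14957/533*(-297) = 4442229/533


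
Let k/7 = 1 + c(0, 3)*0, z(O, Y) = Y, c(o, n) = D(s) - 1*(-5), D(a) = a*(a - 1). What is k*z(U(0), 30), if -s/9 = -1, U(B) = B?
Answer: 210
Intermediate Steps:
s = 9 (s = -9*(-1) = 9)
D(a) = a*(-1 + a)
c(o, n) = 77 (c(o, n) = 9*(-1 + 9) - 1*(-5) = 9*8 + 5 = 72 + 5 = 77)
k = 7 (k = 7*(1 + 77*0) = 7*(1 + 0) = 7*1 = 7)
k*z(U(0), 30) = 7*30 = 210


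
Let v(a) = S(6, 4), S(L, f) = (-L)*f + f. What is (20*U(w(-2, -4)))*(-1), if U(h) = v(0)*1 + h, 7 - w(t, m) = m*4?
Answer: -60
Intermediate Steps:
S(L, f) = f - L*f (S(L, f) = -L*f + f = f - L*f)
v(a) = -20 (v(a) = 4*(1 - 1*6) = 4*(1 - 6) = 4*(-5) = -20)
w(t, m) = 7 - 4*m (w(t, m) = 7 - m*4 = 7 - 4*m)
U(h) = -20 + h (U(h) = -20*1 + h = -20 + h)
(20*U(w(-2, -4)))*(-1) = (20*(-20 + (7 - 4*(-4))))*(-1) = (20*(-20 + (7 + 16)))*(-1) = (20*(-20 + 23))*(-1) = (20*3)*(-1) = 60*(-1) = -60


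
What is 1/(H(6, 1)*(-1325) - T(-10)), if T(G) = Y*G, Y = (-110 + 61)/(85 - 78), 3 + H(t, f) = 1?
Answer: 1/2580 ≈ 0.00038760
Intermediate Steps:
H(t, f) = -2 (H(t, f) = -3 + 1 = -2)
Y = -7 (Y = -49/7 = -49*⅐ = -7)
T(G) = -7*G
1/(H(6, 1)*(-1325) - T(-10)) = 1/(-2*(-1325) - (-7)*(-10)) = 1/(2650 - 1*70) = 1/(2650 - 70) = 1/2580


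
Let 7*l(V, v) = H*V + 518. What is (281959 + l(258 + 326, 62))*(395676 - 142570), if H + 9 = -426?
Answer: 62198666178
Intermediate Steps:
H = -435 (H = -9 - 426 = -435)
l(V, v) = 74 - 435*V/7 (l(V, v) = (-435*V + 518)/7 = (518 - 435*V)/7 = 74 - 435*V/7)
(281959 + l(258 + 326, 62))*(395676 - 142570) = (281959 + (74 - 435*(258 + 326)/7))*(395676 - 142570) = (281959 + (74 - 435/7*584))*253106 = (281959 + (74 - 254040/7))*253106 = (281959 - 253522/7)*253106 = (1720191/7)*253106 = 62198666178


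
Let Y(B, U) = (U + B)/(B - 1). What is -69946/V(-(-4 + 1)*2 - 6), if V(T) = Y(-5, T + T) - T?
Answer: -419676/5 ≈ -83935.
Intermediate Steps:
Y(B, U) = (B + U)/(-1 + B)
V(T) = 5/6 - 4*T/3 (V(T) = (-5 + (T + T))/(-1 - 5) - T = (-5 + 2*T)/(-6) - T = -(-5 + 2*T)/6 - T = (5/6 - T/3) - T = 5/6 - 4*T/3)
-69946/V(-(-4 + 1)*2 - 6) = -69946/(5/6 - 4*(-(-4 + 1)*2 - 6)/3) = -69946/(5/6 - 4*(-1*(-3)*2 - 6)/3) = -69946/(5/6 - 4*(3*2 - 6)/3) = -69946/(5/6 - 4*(6 - 6)/3) = -69946/(5/6 - 4/3*0) = -69946/(5/6 + 0) = -69946/5/6 = -69946*6/5 = -419676/5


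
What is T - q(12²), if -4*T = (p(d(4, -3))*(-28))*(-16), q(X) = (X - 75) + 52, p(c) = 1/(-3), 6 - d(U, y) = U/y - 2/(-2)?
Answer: -251/3 ≈ -83.667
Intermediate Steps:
d(U, y) = 5 - U/y (d(U, y) = 6 - (U/y - 2/(-2)) = 6 - (U/y - 2*(-½)) = 6 - (U/y + 1) = 6 - (1 + U/y) = 6 + (-1 - U/y) = 5 - U/y)
p(c) = -⅓
q(X) = -23 + X (q(X) = (-75 + X) + 52 = -23 + X)
T = 112/3 (T = -(-⅓*(-28))*(-16)/4 = -7*(-16)/3 = -¼*(-448/3) = 112/3 ≈ 37.333)
T - q(12²) = 112/3 - (-23 + 12²) = 112/3 - (-23 + 144) = 112/3 - 1*121 = 112/3 - 121 = -251/3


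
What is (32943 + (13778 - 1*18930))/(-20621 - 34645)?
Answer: -27791/55266 ≈ -0.50286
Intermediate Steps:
(32943 + (13778 - 1*18930))/(-20621 - 34645) = (32943 + (13778 - 18930))/(-55266) = (32943 - 5152)*(-1/55266) = 27791*(-1/55266) = -27791/55266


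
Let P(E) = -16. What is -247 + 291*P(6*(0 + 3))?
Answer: -4903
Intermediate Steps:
-247 + 291*P(6*(0 + 3)) = -247 + 291*(-16) = -247 - 4656 = -4903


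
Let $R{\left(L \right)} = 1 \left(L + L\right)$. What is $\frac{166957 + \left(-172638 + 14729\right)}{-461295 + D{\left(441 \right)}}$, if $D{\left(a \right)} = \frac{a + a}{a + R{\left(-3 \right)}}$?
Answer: $- \frac{437320}{22295827} \approx -0.019614$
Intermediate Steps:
$R{\left(L \right)} = 2 L$ ($R{\left(L \right)} = 1 \cdot 2 L = 2 L$)
$D{\left(a \right)} = \frac{2 a}{-6 + a}$ ($D{\left(a \right)} = \frac{a + a}{a + 2 \left(-3\right)} = \frac{2 a}{a - 6} = \frac{2 a}{-6 + a}$)
$\frac{166957 + \left(-172638 + 14729\right)}{-461295 + D{\left(441 \right)}} = \frac{166957 + \left(-172638 + 14729\right)}{-461295 + 2 \cdot 441 \frac{1}{-6 + 441}} = \frac{166957 - 157909}{-461295 + 2 \cdot 441 \cdot \frac{1}{435}} = \frac{9048}{-461295 + 2 \cdot 441 \cdot \frac{1}{435}} = \frac{9048}{-461295 + \frac{294}{145}} = \frac{9048}{- \frac{66887481}{145}} = 9048 \left(- \frac{145}{66887481}\right) = - \frac{437320}{22295827}$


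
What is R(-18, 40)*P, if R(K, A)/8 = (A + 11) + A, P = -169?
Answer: -123032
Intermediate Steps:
R(K, A) = 88 + 16*A (R(K, A) = 8*((A + 11) + A) = 8*((11 + A) + A) = 8*(11 + 2*A) = 88 + 16*A)
R(-18, 40)*P = (88 + 16*40)*(-169) = (88 + 640)*(-169) = 728*(-169) = -123032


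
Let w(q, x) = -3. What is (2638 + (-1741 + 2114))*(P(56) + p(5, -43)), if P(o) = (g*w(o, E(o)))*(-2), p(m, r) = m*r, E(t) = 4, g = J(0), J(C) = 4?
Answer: -575101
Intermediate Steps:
g = 4
P(o) = 24 (P(o) = (4*(-3))*(-2) = -12*(-2) = 24)
(2638 + (-1741 + 2114))*(P(56) + p(5, -43)) = (2638 + (-1741 + 2114))*(24 + 5*(-43)) = (2638 + 373)*(24 - 215) = 3011*(-191) = -575101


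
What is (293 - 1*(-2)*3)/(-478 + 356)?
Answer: -299/122 ≈ -2.4508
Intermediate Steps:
(293 - 1*(-2)*3)/(-478 + 356) = (293 + 2*3)/(-122) = (293 + 6)*(-1/122) = 299*(-1/122) = -299/122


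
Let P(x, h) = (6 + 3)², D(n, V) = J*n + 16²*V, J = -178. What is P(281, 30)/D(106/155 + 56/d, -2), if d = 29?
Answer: -364095/4393652 ≈ -0.082868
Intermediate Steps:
D(n, V) = -178*n + 256*V (D(n, V) = -178*n + 16²*V = -178*n + 256*V)
P(x, h) = 81 (P(x, h) = 9² = 81)
P(281, 30)/D(106/155 + 56/d, -2) = 81/(-178*(106/155 + 56/29) + 256*(-2)) = 81/(-178*(106*(1/155) + 56*(1/29)) - 512) = 81/(-178*(106/155 + 56/29) - 512) = 81/(-178*11754/4495 - 512) = 81/(-2092212/4495 - 512) = 81/(-4393652/4495) = 81*(-4495/4393652) = -364095/4393652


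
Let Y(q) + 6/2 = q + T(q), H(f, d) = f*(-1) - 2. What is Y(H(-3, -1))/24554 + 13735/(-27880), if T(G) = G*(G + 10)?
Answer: -821947/1669672 ≈ -0.49228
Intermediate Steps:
T(G) = G*(10 + G)
H(f, d) = -2 - f (H(f, d) = -f - 2 = -2 - f)
Y(q) = -3 + q + q*(10 + q) (Y(q) = -3 + (q + q*(10 + q)) = -3 + q + q*(10 + q))
Y(H(-3, -1))/24554 + 13735/(-27880) = (-3 + (-2 - 1*(-3)) + (-2 - 1*(-3))*(10 + (-2 - 1*(-3))))/24554 + 13735/(-27880) = (-3 + (-2 + 3) + (-2 + 3)*(10 + (-2 + 3)))*(1/24554) + 13735*(-1/27880) = (-3 + 1 + 1*(10 + 1))*(1/24554) - 67/136 = (-3 + 1 + 1*11)*(1/24554) - 67/136 = (-3 + 1 + 11)*(1/24554) - 67/136 = 9*(1/24554) - 67/136 = 9/24554 - 67/136 = -821947/1669672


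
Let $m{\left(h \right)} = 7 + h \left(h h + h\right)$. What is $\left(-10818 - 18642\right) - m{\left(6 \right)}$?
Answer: $-29719$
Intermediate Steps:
$m{\left(h \right)} = 7 + h \left(h + h^{2}\right)$ ($m{\left(h \right)} = 7 + h \left(h^{2} + h\right) = 7 + h \left(h + h^{2}\right)$)
$\left(-10818 - 18642\right) - m{\left(6 \right)} = \left(-10818 - 18642\right) - \left(7 + 6^{2} + 6^{3}\right) = -29460 - \left(7 + 36 + 216\right) = -29460 - 259 = -29719$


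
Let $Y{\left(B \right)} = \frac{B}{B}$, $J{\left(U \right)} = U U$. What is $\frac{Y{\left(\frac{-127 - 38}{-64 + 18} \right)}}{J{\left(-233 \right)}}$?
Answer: $\frac{1}{54289} \approx 1.842 \cdot 10^{-5}$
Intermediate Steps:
$J{\left(U \right)} = U^{2}$
$Y{\left(B \right)} = 1$
$\frac{Y{\left(\frac{-127 - 38}{-64 + 18} \right)}}{J{\left(-233 \right)}} = 1 \frac{1}{\left(-233\right)^{2}} = 1 \cdot \frac{1}{54289} = \frac{1}{54289}$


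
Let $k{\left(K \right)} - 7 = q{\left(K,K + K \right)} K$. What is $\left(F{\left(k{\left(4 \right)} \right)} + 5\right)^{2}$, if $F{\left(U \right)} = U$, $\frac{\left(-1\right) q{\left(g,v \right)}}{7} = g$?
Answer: $10000$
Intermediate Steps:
$q{\left(g,v \right)} = - 7 g$
$k{\left(K \right)} = 7 - 7 K^{2}$ ($k{\left(K \right)} = 7 + - 7 K K = 7 - 7 K^{2}$)
$\left(F{\left(k{\left(4 \right)} \right)} + 5\right)^{2} = \left(\left(7 - 7 \cdot 4^{2}\right) + 5\right)^{2} = \left(\left(7 - 112\right) + 5\right)^{2} = \left(-105 + 5\right)^{2} = \left(-100\right)^{2} = 10000$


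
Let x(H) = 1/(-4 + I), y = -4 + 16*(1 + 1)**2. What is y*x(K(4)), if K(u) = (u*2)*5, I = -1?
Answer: -12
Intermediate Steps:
K(u) = 10*u (K(u) = (2*u)*5 = 10*u)
y = 60 (y = -4 + 16*2**2 = -4 + 16*4 = -4 + 64 = 60)
x(H) = -1/5 (x(H) = 1/(-4 - 1) = 1/(-5) = -1/5)
y*x(K(4)) = 60*(-1/5) = -12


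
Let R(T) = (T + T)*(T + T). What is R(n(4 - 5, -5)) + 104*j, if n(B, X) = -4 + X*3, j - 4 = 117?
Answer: 14028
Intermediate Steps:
j = 121 (j = 4 + 117 = 121)
n(B, X) = -4 + 3*X
R(T) = 4*T² (R(T) = (2*T)*(2*T) = 4*T²)
R(n(4 - 5, -5)) + 104*j = 4*(-4 + 3*(-5))² + 104*121 = 4*(-4 - 15)² + 12584 = 4*(-19)² + 12584 = 4*361 + 12584 = 1444 + 12584 = 14028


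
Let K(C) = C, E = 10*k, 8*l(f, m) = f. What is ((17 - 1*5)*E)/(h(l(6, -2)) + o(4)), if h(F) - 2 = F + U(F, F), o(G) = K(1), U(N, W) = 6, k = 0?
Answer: 0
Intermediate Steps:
l(f, m) = f/8
E = 0 (E = 10*0 = 0)
o(G) = 1
h(F) = 8 + F (h(F) = 2 + (F + 6) = 2 + (6 + F) = 8 + F)
((17 - 1*5)*E)/(h(l(6, -2)) + o(4)) = ((17 - 1*5)*0)/((8 + (⅛)*6) + 1) = ((17 - 5)*0)/((8 + ¾) + 1) = (12*0)/(35/4 + 1) = 0/(39/4) = 0*(4/39) = 0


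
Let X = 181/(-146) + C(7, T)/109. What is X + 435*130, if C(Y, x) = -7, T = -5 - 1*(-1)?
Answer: 899915949/15914 ≈ 56549.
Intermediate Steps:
T = -4 (T = -5 + 1 = -4)
X = -20751/15914 (X = 181/(-146) - 7/109 = 181*(-1/146) - 7*1/109 = -181/146 - 7/109 = -20751/15914 ≈ -1.3039)
X + 435*130 = -20751/15914 + 435*130 = -20751/15914 + 56550 = 899915949/15914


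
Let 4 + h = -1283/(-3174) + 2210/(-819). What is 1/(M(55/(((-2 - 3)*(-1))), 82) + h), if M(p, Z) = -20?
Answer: -66654/1752613 ≈ -0.038031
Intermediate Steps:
h = -419533/66654 (h = -4 + (-1283/(-3174) + 2210/(-819)) = -4 + (-1283*(-1/3174) + 2210*(-1/819)) = -4 + (1283/3174 - 170/63) = -4 - 152917/66654 = -419533/66654 ≈ -6.2942)
1/(M(55/(((-2 - 3)*(-1))), 82) + h) = 1/(-20 - 419533/66654) = 1/(-1752613/66654) = -66654/1752613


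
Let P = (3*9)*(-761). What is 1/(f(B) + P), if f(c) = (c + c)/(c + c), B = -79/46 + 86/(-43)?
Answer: -1/20546 ≈ -4.8671e-5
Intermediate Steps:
B = -171/46 (B = -79*1/46 + 86*(-1/43) = -79/46 - 2 = -171/46 ≈ -3.7174)
f(c) = 1 (f(c) = (2*c)/((2*c)) = (2*c)*(1/(2*c)) = 1)
P = -20547 (P = 27*(-761) = -20547)
1/(f(B) + P) = 1/(1 - 20547) = 1/(-20546) = -1/20546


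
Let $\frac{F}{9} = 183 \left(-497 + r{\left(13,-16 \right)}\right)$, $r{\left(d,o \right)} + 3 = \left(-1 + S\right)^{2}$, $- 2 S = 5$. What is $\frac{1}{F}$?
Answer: $- \frac{4}{3213297} \approx -1.2448 \cdot 10^{-6}$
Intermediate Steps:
$S = - \frac{5}{2}$ ($S = \left(- \frac{1}{2}\right) 5 = - \frac{5}{2} \approx -2.5$)
$r{\left(d,o \right)} = \frac{37}{4}$ ($r{\left(d,o \right)} = -3 + \left(-1 - \frac{5}{2}\right)^{2} = -3 + \left(- \frac{7}{2}\right)^{2} = -3 + \frac{49}{4} = \frac{37}{4}$)
$F = - \frac{3213297}{4}$ ($F = 9 \cdot 183 \left(-497 + \frac{37}{4}\right) = 9 \cdot 183 \left(- \frac{1951}{4}\right) = 9 \left(- \frac{357033}{4}\right) = - \frac{3213297}{4} \approx -8.0332 \cdot 10^{5}$)
$\frac{1}{F} = \frac{1}{- \frac{3213297}{4}} = - \frac{4}{3213297}$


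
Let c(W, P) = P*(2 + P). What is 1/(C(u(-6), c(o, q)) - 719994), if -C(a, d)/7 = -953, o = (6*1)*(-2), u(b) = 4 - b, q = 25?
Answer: -1/713323 ≈ -1.4019e-6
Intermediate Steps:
o = -12 (o = 6*(-2) = -12)
C(a, d) = 6671 (C(a, d) = -7*(-953) = 6671)
1/(C(u(-6), c(o, q)) - 719994) = 1/(6671 - 719994) = 1/(-713323) = -1/713323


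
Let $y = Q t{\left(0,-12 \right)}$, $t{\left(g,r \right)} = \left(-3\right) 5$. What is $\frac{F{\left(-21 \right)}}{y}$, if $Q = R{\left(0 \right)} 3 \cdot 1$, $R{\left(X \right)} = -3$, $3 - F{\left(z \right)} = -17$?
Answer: $\frac{4}{27} \approx 0.14815$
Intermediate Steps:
$F{\left(z \right)} = 20$ ($F{\left(z \right)} = 3 - -17 = 3 + 17 = 20$)
$t{\left(g,r \right)} = -15$
$Q = -9$ ($Q = \left(-3\right) 3 \cdot 1 = \left(-9\right) 1 = -9$)
$y = 135$ ($y = \left(-9\right) \left(-15\right) = 135$)
$\frac{F{\left(-21 \right)}}{y} = \frac{20}{135} = 20 \cdot \frac{1}{135} = \frac{4}{27}$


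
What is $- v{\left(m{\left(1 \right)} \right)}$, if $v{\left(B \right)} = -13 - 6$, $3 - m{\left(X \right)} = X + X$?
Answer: $19$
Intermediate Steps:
$m{\left(X \right)} = 3 - 2 X$ ($m{\left(X \right)} = 3 - \left(X + X\right) = 3 - 2 X$)
$v{\left(B \right)} = -19$ ($v{\left(B \right)} = -13 - 6 = -19$)
$- v{\left(m{\left(1 \right)} \right)} = \left(-1\right) \left(-19\right) = 19$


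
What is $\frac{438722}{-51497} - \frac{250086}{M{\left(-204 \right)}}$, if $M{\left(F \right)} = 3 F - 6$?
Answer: $\frac{2101258091}{5304191} \approx 396.15$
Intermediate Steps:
$M{\left(F \right)} = -6 + 3 F$
$\frac{438722}{-51497} - \frac{250086}{M{\left(-204 \right)}} = \frac{438722}{-51497} - \frac{250086}{-6 + 3 \left(-204\right)} = 438722 \left(- \frac{1}{51497}\right) - \frac{250086}{-6 - 612} = - \frac{438722}{51497} - \frac{250086}{-618} = - \frac{438722}{51497} - - \frac{41681}{103} = - \frac{438722}{51497} + \frac{41681}{103} = \frac{2101258091}{5304191}$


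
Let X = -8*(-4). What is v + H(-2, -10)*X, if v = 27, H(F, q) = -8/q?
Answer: 263/5 ≈ 52.600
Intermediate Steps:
X = 32
v + H(-2, -10)*X = 27 - 8/(-10)*32 = 27 - 8*(-⅒)*32 = 27 + (⅘)*32 = 27 + 128/5 = 263/5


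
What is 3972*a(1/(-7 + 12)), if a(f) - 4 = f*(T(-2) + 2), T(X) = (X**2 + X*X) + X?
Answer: 111216/5 ≈ 22243.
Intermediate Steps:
T(X) = X + 2*X**2 (T(X) = (X**2 + X**2) + X = 2*X**2 + X = X + 2*X**2)
a(f) = 4 + 8*f (a(f) = 4 + f*(-2*(1 + 2*(-2)) + 2) = 4 + f*(-2*(1 - 4) + 2) = 4 + f*(-2*(-3) + 2) = 4 + f*(6 + 2) = 4 + f*8 = 4 + 8*f)
3972*a(1/(-7 + 12)) = 3972*(4 + 8/(-7 + 12)) = 3972*(4 + 8/5) = 3972*(28/5) = 111216/5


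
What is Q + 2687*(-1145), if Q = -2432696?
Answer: -5509311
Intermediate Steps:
Q + 2687*(-1145) = -2432696 + 2687*(-1145) = -2432696 - 3076615 = -5509311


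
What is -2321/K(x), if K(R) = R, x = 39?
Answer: -2321/39 ≈ -59.513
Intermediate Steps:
-2321/K(x) = -2321/39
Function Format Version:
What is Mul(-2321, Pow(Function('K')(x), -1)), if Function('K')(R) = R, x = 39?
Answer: Rational(-2321, 39) ≈ -59.513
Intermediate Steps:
Mul(-2321, Pow(Function('K')(x), -1)) = Mul(-2321, Pow(39, -1)) = Mul(-2321, Rational(1, 39)) = Rational(-2321, 39)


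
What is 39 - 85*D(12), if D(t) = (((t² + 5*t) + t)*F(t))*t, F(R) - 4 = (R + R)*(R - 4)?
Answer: -43182681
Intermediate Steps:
F(R) = 4 + 2*R*(-4 + R) (F(R) = 4 + (R + R)*(R - 4) = 4 + (2*R)*(-4 + R) = 4 + 2*R*(-4 + R))
D(t) = t*(t² + 6*t)*(4 - 8*t + 2*t²) (D(t) = (((t² + 5*t) + t)*(4 - 8*t + 2*t²))*t = ((t² + 6*t)*(4 - 8*t + 2*t²))*t = t*(t² + 6*t)*(4 - 8*t + 2*t²))
39 - 85*D(12) = 39 - 170*12²*(6 + 12)*(2 + 12² - 4*12) = 39 - 170*144*18*(2 + 144 - 48) = 39 - 170*144*18*98 = 39 - 85*508032 = 39 - 43182720 = -43182681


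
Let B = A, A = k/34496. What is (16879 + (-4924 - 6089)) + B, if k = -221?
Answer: 202353315/34496 ≈ 5866.0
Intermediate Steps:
A = -221/34496 ≈ -0.0064065
B = -221/34496 ≈ -0.0064065
(16879 + (-4924 - 6089)) + B = (16879 + (-4924 - 6089)) - 221/34496 = (16879 - 11013) - 221/34496 = 5866 - 221/34496 = 202353315/34496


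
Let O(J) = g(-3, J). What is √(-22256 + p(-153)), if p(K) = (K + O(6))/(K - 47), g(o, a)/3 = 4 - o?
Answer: I*√2225534/10 ≈ 149.18*I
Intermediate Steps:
g(o, a) = 12 - 3*o (g(o, a) = 3*(4 - o) = 12 - 3*o)
O(J) = 21 (O(J) = 12 - 3*(-3) = 12 + 9 = 21)
p(K) = (21 + K)/(-47 + K) (p(K) = (K + 21)/(K - 47) = (21 + K)/(-47 + K))
√(-22256 + p(-153)) = √(-22256 + (21 - 153)/(-47 - 153)) = √(-22256 - 132/(-200)) = √(-22256 - 1/200*(-132)) = √(-22256 + 33/50) = √(-1112767/50) = I*√2225534/10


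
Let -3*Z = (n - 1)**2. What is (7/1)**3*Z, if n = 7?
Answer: -4116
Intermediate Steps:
Z = -12 (Z = -(7 - 1)**2/3 = -1/3*6**2 = -1/3*36 = -12)
(7/1)**3*Z = (7/1)**3*(-12) = (7*1)**3*(-12) = 7**3*(-12) = 343*(-12) = -4116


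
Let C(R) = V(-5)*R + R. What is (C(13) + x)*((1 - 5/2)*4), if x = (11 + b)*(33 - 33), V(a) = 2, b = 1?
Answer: -234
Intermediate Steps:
C(R) = 3*R (C(R) = 2*R + R = 3*R)
x = 0 (x = (11 + 1)*(33 - 33) = 12*0 = 0)
(C(13) + x)*((1 - 5/2)*4) = (3*13 + 0)*((1 - 5/2)*4) = (39 + 0)*((1 - 5*½)*4) = 39*((1 - 5/2)*4) = 39*(-3/2*4) = 39*(-6) = -234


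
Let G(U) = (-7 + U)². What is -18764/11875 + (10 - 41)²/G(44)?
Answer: -14276041/16256875 ≈ -0.87815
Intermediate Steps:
-18764/11875 + (10 - 41)²/G(44) = -18764/11875 + (10 - 41)²/((-7 + 44)²) = -18764*1/11875 + (-31)²/(37²) = -18764/11875 + 961/1369 = -14276041/16256875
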